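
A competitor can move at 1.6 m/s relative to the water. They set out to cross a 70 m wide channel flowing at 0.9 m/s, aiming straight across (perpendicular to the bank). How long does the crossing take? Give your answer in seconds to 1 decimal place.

The component of the competitor's velocity perpendicular to the bank is 1.6 m/s.
The flow acts along the bank and has no component across it.
Time = 70 / 1.600 = 43.750 s.

43.8 s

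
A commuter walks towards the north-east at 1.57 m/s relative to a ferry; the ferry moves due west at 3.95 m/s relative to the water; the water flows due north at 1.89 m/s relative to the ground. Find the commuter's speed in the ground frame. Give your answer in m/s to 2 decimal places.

In east/north components (m/s): commuter relative to ferry = (1.110, 1.110); ferry relative to water = (-3.950, 0.000); water relative to ground = (0.000, 1.890).
Sum = (-2.840, 3.000) m/s.
Speed = |(-2.840, 3.000)| = 4.131 m/s.

4.13 m/s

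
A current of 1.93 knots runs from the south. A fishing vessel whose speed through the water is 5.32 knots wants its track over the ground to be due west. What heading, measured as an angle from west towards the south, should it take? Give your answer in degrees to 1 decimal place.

The current pushes perpendicular to the desired track; the heading must have a component into the current equal to 1.93 knots: 5.32 sin θ = 1.93.
sin θ = 0.3628, so θ = 21.271°.

21.3°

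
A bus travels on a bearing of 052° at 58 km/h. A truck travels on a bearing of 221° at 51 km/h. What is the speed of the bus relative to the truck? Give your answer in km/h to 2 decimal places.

108.50 km/h

Taking east as x and north as y: bus velocity = (45.705, 35.708) km/h; truck velocity = (-33.459, -38.490) km/h.
Velocity of bus relative to truck = (45.705, 35.708) − (-33.459, -38.490) = (79.164, 74.199) km/h.
Magnitude = |(79.164, 74.199)| = 108.500 km/h.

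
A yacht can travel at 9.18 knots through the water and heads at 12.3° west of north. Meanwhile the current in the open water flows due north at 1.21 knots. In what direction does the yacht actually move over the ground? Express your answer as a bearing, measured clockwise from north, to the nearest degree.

Taking east as x and north as y: velocity relative to the water = (-1.956, 8.969) knots; the water relative to ground = (0.000, 1.210) knots.
Velocity relative to ground = (-1.956, 8.969) + (0.000, 1.210) = (-1.956, 10.179) knots.
Bearing = atan2(-1.96, 10.18) = 349.12° clockwise from north.

349°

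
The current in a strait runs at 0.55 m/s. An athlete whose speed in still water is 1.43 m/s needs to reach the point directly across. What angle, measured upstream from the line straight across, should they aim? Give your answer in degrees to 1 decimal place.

To cancel the current, the upstream component of the athlete's velocity must equal the flow: 1.43 sin θ = 0.55.
sin θ = 0.55 / 1.43 = 0.3846.
θ = arcsin(0.3846) = 22.620°.

22.6°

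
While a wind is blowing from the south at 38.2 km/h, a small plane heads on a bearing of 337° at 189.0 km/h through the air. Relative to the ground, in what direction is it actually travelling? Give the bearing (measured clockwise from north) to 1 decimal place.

340.8°

Taking east as x and north as y: velocity relative to the air = (-73.848, 173.975) km/h; the air relative to ground = (0.000, 38.200) km/h.
Velocity relative to ground = (-73.848, 173.975) + (0.000, 38.200) = (-73.848, 212.175) km/h.
Bearing = atan2(-73.85, 212.18) = 340.81° clockwise from north.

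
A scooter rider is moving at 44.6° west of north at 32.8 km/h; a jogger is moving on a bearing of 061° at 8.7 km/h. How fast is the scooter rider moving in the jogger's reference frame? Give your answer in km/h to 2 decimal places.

Taking east as x and north as y: scooter rider velocity = (-23.031, 23.354) km/h; jogger velocity = (7.609, 4.218) km/h.
Velocity of scooter rider relative to jogger = (-23.031, 23.354) − (7.609, 4.218) = (-30.640, 19.137) km/h.
Magnitude = |(-30.640, 19.137)| = 36.125 km/h.

36.12 km/h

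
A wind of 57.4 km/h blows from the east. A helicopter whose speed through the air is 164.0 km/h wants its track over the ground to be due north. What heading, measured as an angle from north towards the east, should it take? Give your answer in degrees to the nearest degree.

The wind pushes perpendicular to the desired track; the heading must have a component into the wind equal to 57.4 km/h: 164.0 sin θ = 57.4.
sin θ = 0.3500, so θ = 20.487°.

20°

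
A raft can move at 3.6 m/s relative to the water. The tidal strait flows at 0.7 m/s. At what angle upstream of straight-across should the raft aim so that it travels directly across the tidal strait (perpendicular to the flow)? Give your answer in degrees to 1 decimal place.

To cancel the current, the upstream component of the raft's velocity must equal the flow: 3.6 sin θ = 0.7.
sin θ = 0.7 / 3.6 = 0.1944.
θ = arcsin(0.1944) = 11.212°.

11.2°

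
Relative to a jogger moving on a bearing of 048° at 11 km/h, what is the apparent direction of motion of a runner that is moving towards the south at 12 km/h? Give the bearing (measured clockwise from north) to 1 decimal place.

202.9°

Taking east as x and north as y: runner velocity = (0.000, -12.000) km/h; jogger velocity = (8.175, 7.360) km/h.
Velocity of runner relative to jogger = (0.000, -12.000) − (8.175, 7.360) = (-8.175, -19.360) km/h.
Bearing = atan2(-8.17, -19.36) = 202.89° clockwise from north.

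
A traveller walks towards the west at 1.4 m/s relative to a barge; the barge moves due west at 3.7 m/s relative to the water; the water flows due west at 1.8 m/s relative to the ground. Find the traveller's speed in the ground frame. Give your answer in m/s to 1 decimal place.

In east/north components (m/s): traveller relative to barge = (-1.400, 0.000); barge relative to water = (-3.700, 0.000); water relative to ground = (-1.800, 0.000).
Sum = (-6.900, 0.000) m/s.
Speed = |(-6.900, 0.000)| = 6.900 m/s.

6.9 m/s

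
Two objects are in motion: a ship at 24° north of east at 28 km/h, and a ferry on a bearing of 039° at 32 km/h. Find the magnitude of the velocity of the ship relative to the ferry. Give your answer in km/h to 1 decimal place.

14.5 km/h

Taking east as x and north as y: ship velocity = (25.579, 11.389) km/h; ferry velocity = (20.138, 24.869) km/h.
Velocity of ship relative to ferry = (25.579, 11.389) − (20.138, 24.869) = (5.441, -13.480) km/h.
Magnitude = |(5.441, -13.480)| = 14.537 km/h.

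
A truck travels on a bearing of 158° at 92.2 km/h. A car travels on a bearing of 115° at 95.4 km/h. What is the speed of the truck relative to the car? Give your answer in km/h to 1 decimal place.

68.8 km/h

Taking east as x and north as y: truck velocity = (34.539, -85.486) km/h; car velocity = (86.462, -40.318) km/h.
Velocity of truck relative to car = (34.539, -85.486) − (86.462, -40.318) = (-51.923, -45.169) km/h.
Magnitude = |(-51.923, -45.169)| = 68.820 km/h.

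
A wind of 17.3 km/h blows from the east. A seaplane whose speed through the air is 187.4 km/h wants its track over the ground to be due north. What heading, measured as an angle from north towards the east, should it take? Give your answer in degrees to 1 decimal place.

5.3°

The wind pushes perpendicular to the desired track; the heading must have a component into the wind equal to 17.3 km/h: 187.4 sin θ = 17.3.
sin θ = 0.0923, so θ = 5.297°.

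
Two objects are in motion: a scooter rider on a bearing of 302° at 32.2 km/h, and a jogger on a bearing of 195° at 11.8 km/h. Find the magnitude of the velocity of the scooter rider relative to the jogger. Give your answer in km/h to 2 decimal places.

37.39 km/h

Taking east as x and north as y: scooter rider velocity = (-27.307, 17.063) km/h; jogger velocity = (-3.054, -11.398) km/h.
Velocity of scooter rider relative to jogger = (-27.307, 17.063) − (-3.054, -11.398) = (-24.253, 28.461) km/h.
Magnitude = |(-24.253, 28.461)| = 37.393 km/h.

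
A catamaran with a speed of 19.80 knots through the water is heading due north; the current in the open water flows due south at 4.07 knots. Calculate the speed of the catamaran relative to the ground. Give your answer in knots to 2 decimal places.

15.73 knots

Taking east as x and north as y: velocity relative to the water = (0.000, 19.800) knots; the water relative to ground = (0.000, -4.070) knots.
Velocity relative to ground = (0.000, 19.800) + (0.000, -4.070) = (0.000, 15.730) knots.
Speed = |(0.000, 15.730)| = 15.730 knots.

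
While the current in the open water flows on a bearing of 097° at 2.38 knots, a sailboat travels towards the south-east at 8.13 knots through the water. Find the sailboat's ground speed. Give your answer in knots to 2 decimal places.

10.11 knots

Taking east as x and north as y: velocity relative to the water = (5.749, -5.749) knots; the water relative to ground = (2.362, -0.290) knots.
Velocity relative to ground = (5.749, -5.749) + (2.362, -0.290) = (8.111, -6.039) knots.
Speed = |(8.111, -6.039)| = 10.112 knots.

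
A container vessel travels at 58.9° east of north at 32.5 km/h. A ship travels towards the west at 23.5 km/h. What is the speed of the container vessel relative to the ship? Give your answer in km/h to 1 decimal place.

Taking east as x and north as y: container vessel velocity = (27.829, 16.787) km/h; ship velocity = (-23.500, 0.000) km/h.
Velocity of container vessel relative to ship = (27.829, 16.787) − (-23.500, 0.000) = (51.329, 16.787) km/h.
Magnitude = |(51.329, 16.787)| = 54.004 km/h.

54.0 km/h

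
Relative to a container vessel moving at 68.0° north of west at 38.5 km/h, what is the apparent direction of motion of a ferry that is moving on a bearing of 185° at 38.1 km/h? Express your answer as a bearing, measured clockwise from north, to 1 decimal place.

Taking east as x and north as y: ferry velocity = (-3.321, -37.955) km/h; container vessel velocity = (-14.422, 35.697) km/h.
Velocity of ferry relative to container vessel = (-3.321, -37.955) − (-14.422, 35.697) = (11.102, -73.652) km/h.
Bearing = atan2(11.10, -73.65) = 171.43° clockwise from north.

171.4°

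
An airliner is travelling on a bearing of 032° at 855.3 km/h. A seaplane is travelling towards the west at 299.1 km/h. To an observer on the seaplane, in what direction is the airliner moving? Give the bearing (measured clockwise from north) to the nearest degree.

Taking east as x and north as y: airliner velocity = (453.240, 725.336) km/h; seaplane velocity = (-299.100, 0.000) km/h.
Velocity of airliner relative to seaplane = (453.240, 725.336) − (-299.100, 0.000) = (752.340, 725.336) km/h.
Bearing = atan2(752.34, 725.34) = 46.05° clockwise from north.

046°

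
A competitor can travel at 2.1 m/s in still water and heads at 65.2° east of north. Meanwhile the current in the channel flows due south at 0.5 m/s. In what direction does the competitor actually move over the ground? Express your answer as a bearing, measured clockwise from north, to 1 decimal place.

078.7°

Taking east as x and north as y: velocity relative to the water = (1.906, 0.881) m/s; the water relative to ground = (0.000, -0.500) m/s.
Velocity relative to ground = (1.906, 0.881) + (0.000, -0.500) = (1.906, 0.381) m/s.
Bearing = atan2(1.91, 0.38) = 78.70° clockwise from north.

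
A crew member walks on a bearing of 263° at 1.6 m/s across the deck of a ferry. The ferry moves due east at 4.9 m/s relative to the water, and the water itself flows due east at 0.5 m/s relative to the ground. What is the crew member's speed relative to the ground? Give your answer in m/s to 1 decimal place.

In east/north components (m/s): crew member relative to ferry = (-1.588, -0.195); ferry relative to water = (4.900, 0.000); water relative to ground = (0.500, 0.000).
Sum = (3.812, -0.195) m/s.
Speed = |(3.812, -0.195)| = 3.817 m/s.

3.8 m/s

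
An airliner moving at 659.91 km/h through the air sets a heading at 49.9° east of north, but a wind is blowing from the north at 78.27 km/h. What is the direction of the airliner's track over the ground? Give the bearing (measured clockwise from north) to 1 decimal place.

Taking east as x and north as y: velocity relative to the air = (504.779, 425.064) km/h; the air relative to ground = (0.000, -78.270) km/h.
Velocity relative to ground = (504.779, 425.064) + (0.000, -78.270) = (504.779, 346.794) km/h.
Bearing = atan2(504.78, 346.79) = 55.51° clockwise from north.

055.5°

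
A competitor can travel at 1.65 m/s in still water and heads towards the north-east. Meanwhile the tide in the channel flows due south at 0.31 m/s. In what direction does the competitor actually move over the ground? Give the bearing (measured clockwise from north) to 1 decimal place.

053.7°

Taking east as x and north as y: velocity relative to the water = (1.167, 1.167) m/s; the water relative to ground = (0.000, -0.310) m/s.
Velocity relative to ground = (1.167, 1.167) + (0.000, -0.310) = (1.167, 0.857) m/s.
Bearing = atan2(1.17, 0.86) = 53.71° clockwise from north.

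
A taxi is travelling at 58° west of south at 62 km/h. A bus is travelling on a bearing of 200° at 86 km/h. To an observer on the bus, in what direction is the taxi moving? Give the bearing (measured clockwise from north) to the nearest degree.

334°

Taking east as x and north as y: taxi velocity = (-52.579, -32.855) km/h; bus velocity = (-29.414, -80.814) km/h.
Velocity of taxi relative to bus = (-52.579, -32.855) − (-29.414, -80.814) = (-23.165, 47.959) km/h.
Bearing = atan2(-23.17, 47.96) = 334.22° clockwise from north.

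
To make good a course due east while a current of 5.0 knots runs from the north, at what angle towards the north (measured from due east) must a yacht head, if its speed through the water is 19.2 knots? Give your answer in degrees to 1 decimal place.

The current pushes perpendicular to the desired track; the heading must have a component into the current equal to 5.0 knots: 19.2 sin θ = 5.0.
sin θ = 0.2604, so θ = 15.095°.

15.1°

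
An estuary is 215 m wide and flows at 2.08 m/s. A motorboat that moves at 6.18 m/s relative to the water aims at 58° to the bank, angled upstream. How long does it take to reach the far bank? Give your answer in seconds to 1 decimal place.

The component of the motorboat's velocity perpendicular to the bank is 6.18 × sin 58° = 5.241 m/s.
The flow acts along the bank and has no component across it.
Time = 215 / 5.241 = 41.023 s.

41.0 s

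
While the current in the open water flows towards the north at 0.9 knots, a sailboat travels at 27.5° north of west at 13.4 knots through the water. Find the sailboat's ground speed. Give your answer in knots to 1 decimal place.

13.8 knots

Taking east as x and north as y: velocity relative to the water = (-11.886, 6.187) knots; the water relative to ground = (0.000, 0.900) knots.
Velocity relative to ground = (-11.886, 6.187) + (0.000, 0.900) = (-11.886, 7.087) knots.
Speed = |(-11.886, 7.087)| = 13.839 knots.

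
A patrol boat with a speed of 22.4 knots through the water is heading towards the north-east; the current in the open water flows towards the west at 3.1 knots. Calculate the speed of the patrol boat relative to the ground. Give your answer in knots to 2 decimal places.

Taking east as x and north as y: velocity relative to the water = (15.839, 15.839) knots; the water relative to ground = (-3.100, 0.000) knots.
Velocity relative to ground = (15.839, 15.839) + (-3.100, 0.000) = (12.739, 15.839) knots.
Speed = |(12.739, 15.839)| = 20.327 knots.

20.33 knots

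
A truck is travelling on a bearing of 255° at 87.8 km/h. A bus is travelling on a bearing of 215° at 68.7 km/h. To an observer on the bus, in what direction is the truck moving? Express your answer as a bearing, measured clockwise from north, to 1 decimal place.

306.5°

Taking east as x and north as y: truck velocity = (-84.808, -22.724) km/h; bus velocity = (-39.405, -56.276) km/h.
Velocity of truck relative to bus = (-84.808, -22.724) − (-39.405, -56.276) = (-45.404, 33.551) km/h.
Bearing = atan2(-45.40, 33.55) = 306.46° clockwise from north.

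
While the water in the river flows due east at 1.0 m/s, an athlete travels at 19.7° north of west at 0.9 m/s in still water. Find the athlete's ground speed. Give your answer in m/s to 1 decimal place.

Taking east as x and north as y: velocity relative to the water = (-0.847, 0.303) m/s; the water relative to ground = (1.000, 0.000) m/s.
Velocity relative to ground = (-0.847, 0.303) + (1.000, 0.000) = (0.153, 0.303) m/s.
Speed = |(0.153, 0.303)| = 0.340 m/s.

0.3 m/s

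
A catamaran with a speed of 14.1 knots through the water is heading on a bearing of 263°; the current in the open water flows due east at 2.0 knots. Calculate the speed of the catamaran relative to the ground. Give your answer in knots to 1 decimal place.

12.1 knots

Taking east as x and north as y: velocity relative to the water = (-13.995, -1.718) knots; the water relative to ground = (2.000, 0.000) knots.
Velocity relative to ground = (-13.995, -1.718) + (2.000, 0.000) = (-11.995, -1.718) knots.
Speed = |(-11.995, -1.718)| = 12.117 knots.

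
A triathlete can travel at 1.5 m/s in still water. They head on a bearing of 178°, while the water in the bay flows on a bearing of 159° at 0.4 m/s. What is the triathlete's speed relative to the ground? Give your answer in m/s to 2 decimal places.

1.88 m/s

Taking east as x and north as y: velocity relative to the water = (0.052, -1.499) m/s; the water relative to ground = (0.143, -0.373) m/s.
Velocity relative to ground = (0.052, -1.499) + (0.143, -0.373) = (0.196, -1.873) m/s.
Speed = |(0.196, -1.873)| = 1.883 m/s.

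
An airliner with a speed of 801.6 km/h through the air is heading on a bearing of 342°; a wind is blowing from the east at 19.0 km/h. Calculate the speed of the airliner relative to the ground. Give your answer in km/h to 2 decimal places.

Taking east as x and north as y: velocity relative to the air = (-247.708, 762.367) km/h; the air relative to ground = (-19.000, 0.000) km/h.
Velocity relative to ground = (-247.708, 762.367) + (-19.000, 0.000) = (-266.708, 762.367) km/h.
Speed = |(-266.708, 762.367)| = 807.673 km/h.

807.67 km/h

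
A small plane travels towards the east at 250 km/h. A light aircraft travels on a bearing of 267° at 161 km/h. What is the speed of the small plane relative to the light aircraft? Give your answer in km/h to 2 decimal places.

410.87 km/h

Taking east as x and north as y: small plane velocity = (250.000, 0.000) km/h; light aircraft velocity = (-160.779, -8.426) km/h.
Velocity of small plane relative to light aircraft = (250.000, 0.000) − (-160.779, -8.426) = (410.779, 8.426) km/h.
Magnitude = |(410.779, 8.426)| = 410.866 km/h.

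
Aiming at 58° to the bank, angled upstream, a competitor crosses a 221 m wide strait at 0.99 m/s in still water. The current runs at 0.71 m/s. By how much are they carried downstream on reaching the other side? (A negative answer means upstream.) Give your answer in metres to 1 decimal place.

48.8 m

Perpendicular speed = 0.840 m/s; crossing time = 221 / 0.840 = 263.231 s.
Net downstream speed = 0.185 m/s.
Drift = 0.185 × 263.231 = 48.798 m (downstream).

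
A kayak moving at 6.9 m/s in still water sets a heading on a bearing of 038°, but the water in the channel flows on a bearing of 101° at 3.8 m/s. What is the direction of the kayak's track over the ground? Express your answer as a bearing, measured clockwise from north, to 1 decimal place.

059.4°

Taking east as x and north as y: velocity relative to the water = (4.248, 5.437) m/s; the water relative to ground = (3.730, -0.725) m/s.
Velocity relative to ground = (4.248, 5.437) + (3.730, -0.725) = (7.978, 4.712) m/s.
Bearing = atan2(7.98, 4.71) = 59.43° clockwise from north.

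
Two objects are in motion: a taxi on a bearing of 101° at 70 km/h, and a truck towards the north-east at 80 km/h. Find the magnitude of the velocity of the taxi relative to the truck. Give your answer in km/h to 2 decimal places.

Taking east as x and north as y: taxi velocity = (68.714, -13.357) km/h; truck velocity = (56.569, 56.569) km/h.
Velocity of taxi relative to truck = (68.714, -13.357) − (56.569, 56.569) = (12.145, -69.925) km/h.
Magnitude = |(12.145, -69.925)| = 70.972 km/h.

70.97 km/h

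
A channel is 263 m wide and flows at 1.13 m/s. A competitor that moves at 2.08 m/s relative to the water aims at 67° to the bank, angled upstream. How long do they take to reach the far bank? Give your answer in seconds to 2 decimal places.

The component of the competitor's velocity perpendicular to the bank is 2.08 × sin 67° = 1.915 m/s.
The flow acts along the bank and has no component across it.
Time = 263 / 1.915 = 137.362 s.

137.36 s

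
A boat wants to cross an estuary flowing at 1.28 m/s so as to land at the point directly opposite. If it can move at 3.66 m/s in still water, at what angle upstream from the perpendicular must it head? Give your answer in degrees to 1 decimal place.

To cancel the current, the upstream component of the boat's velocity must equal the flow: 3.66 sin θ = 1.28.
sin θ = 1.28 / 3.66 = 0.3497.
θ = arcsin(0.3497) = 20.471°.

20.5°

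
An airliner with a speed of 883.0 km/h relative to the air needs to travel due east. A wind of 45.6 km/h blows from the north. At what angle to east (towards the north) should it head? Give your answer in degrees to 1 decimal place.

3.0°

The wind pushes perpendicular to the desired track; the heading must have a component into the wind equal to 45.6 km/h: 883.0 sin θ = 45.6.
sin θ = 0.0516, so θ = 2.960°.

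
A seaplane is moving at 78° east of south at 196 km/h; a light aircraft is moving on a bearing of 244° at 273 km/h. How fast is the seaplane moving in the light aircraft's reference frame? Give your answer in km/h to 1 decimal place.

444.2 km/h

Taking east as x and north as y: seaplane velocity = (191.717, -40.751) km/h; light aircraft velocity = (-245.371, -119.675) km/h.
Velocity of seaplane relative to light aircraft = (191.717, -40.751) − (-245.371, -119.675) = (437.088, 78.925) km/h.
Magnitude = |(437.088, 78.925)| = 444.156 km/h.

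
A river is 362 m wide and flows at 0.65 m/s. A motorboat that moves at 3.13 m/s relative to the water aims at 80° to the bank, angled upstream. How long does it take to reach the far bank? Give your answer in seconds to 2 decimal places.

The component of the motorboat's velocity perpendicular to the bank is 3.13 × sin 80° = 3.082 m/s.
The current is parallel to the bank, so it does not affect the crossing time.
Time = 362 / 3.082 = 117.439 s.

117.44 s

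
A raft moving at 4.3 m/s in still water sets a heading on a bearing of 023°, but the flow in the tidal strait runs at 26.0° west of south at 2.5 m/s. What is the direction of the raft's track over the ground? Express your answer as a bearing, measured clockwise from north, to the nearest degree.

Taking east as x and north as y: velocity relative to the water = (1.680, 3.958) m/s; the water relative to ground = (-1.096, -2.247) m/s.
Velocity relative to ground = (1.680, 3.958) + (-1.096, -2.247) = (0.584, 1.711) m/s.
Bearing = atan2(0.58, 1.71) = 18.85° clockwise from north.

019°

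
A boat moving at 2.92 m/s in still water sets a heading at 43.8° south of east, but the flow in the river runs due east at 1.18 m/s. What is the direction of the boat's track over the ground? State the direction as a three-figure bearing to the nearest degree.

Taking east as x and north as y: velocity relative to the water = (2.108, -2.021) m/s; the water relative to ground = (1.180, 0.000) m/s.
Velocity relative to ground = (2.108, -2.021) + (1.180, 0.000) = (3.288, -2.021) m/s.
Bearing = atan2(3.29, -2.02) = 121.58° clockwise from north.

122°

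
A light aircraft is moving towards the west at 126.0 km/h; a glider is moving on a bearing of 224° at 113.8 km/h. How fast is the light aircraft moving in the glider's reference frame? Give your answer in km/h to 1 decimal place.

94.4 km/h

Taking east as x and north as y: light aircraft velocity = (-126.000, 0.000) km/h; glider velocity = (-79.052, -81.861) km/h.
Velocity of light aircraft relative to glider = (-126.000, 0.000) − (-79.052, -81.861) = (-46.948, 81.861) km/h.
Magnitude = |(-46.948, 81.861)| = 94.368 km/h.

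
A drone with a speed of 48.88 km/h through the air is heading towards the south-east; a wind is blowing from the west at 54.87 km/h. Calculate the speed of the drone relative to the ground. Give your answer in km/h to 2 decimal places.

95.88 km/h

Taking east as x and north as y: velocity relative to the air = (34.563, -34.563) km/h; the air relative to ground = (54.870, 0.000) km/h.
Velocity relative to ground = (34.563, -34.563) + (54.870, 0.000) = (89.433, -34.563) km/h.
Speed = |(89.433, -34.563)| = 95.880 km/h.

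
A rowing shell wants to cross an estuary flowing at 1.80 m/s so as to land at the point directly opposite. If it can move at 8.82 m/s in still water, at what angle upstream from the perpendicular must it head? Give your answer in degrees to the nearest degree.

To cancel the current, the upstream component of the rowing shell's velocity must equal the flow: 8.82 sin θ = 1.80.
sin θ = 1.80 / 8.82 = 0.2041.
θ = arcsin(0.2041) = 11.776°.

12°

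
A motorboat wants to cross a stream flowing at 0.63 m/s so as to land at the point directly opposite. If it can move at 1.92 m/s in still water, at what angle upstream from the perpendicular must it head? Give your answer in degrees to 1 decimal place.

To cancel the current, the upstream component of the motorboat's velocity must equal the flow: 1.92 sin θ = 0.63.
sin θ = 0.63 / 1.92 = 0.3281.
θ = arcsin(0.3281) = 19.155°.

19.2°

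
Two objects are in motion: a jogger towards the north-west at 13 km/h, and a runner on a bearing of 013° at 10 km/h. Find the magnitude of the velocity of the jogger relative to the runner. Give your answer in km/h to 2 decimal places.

11.46 km/h

Taking east as x and north as y: jogger velocity = (-9.192, 9.192) km/h; runner velocity = (2.250, 9.744) km/h.
Velocity of jogger relative to runner = (-9.192, 9.192) − (2.250, 9.744) = (-11.442, -0.551) km/h.
Magnitude = |(-11.442, -0.551)| = 11.455 km/h.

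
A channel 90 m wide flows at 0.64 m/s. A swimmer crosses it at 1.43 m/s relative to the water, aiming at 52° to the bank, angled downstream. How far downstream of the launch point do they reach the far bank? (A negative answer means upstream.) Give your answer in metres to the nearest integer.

121 m

Perpendicular speed = 1.127 m/s; crossing time = 90 / 1.127 = 79.868 s.
Net downstream speed = 1.520 m/s.
Drift = 1.520 × 79.868 = 121.431 m (downstream).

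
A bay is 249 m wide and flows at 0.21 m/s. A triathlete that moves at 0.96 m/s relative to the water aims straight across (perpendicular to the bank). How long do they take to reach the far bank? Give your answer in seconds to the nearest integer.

The component of the triathlete's velocity perpendicular to the bank is 0.96 m/s.
Only the cross-stream component determines the crossing time; the current contributes nothing perpendicular to the bank.
Time = 249 / 0.960 = 259.375 s.

259 s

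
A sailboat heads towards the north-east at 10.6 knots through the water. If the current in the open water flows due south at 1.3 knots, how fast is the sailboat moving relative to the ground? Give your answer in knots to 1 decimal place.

9.7 knots

Taking east as x and north as y: velocity relative to the water = (7.495, 7.495) knots; the water relative to ground = (0.000, -1.300) knots.
Velocity relative to ground = (7.495, 7.495) + (0.000, -1.300) = (7.495, 6.195) knots.
Speed = |(7.495, 6.195)| = 9.724 knots.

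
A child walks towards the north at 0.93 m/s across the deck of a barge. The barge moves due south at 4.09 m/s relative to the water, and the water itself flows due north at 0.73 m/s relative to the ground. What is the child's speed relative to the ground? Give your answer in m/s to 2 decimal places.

2.43 m/s

In east/north components (m/s): child relative to barge = (0.000, 0.930); barge relative to water = (0.000, -4.090); water relative to ground = (0.000, 0.730).
Sum = (0.000, -2.430) m/s.
Speed = |(0.000, -2.430)| = 2.430 m/s.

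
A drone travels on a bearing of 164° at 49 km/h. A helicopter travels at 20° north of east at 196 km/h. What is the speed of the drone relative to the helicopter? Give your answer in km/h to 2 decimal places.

Taking east as x and north as y: drone velocity = (13.506, -47.102) km/h; helicopter velocity = (184.180, 67.036) km/h.
Velocity of drone relative to helicopter = (13.506, -47.102) − (184.180, 67.036) = (-170.674, -114.138) km/h.
Magnitude = |(-170.674, -114.138)| = 205.321 km/h.

205.32 km/h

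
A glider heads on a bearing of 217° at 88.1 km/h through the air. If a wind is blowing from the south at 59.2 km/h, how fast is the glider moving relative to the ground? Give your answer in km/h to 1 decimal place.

54.2 km/h

Taking east as x and north as y: velocity relative to the air = (-53.020, -70.360) km/h; the air relative to ground = (0.000, 59.200) km/h.
Velocity relative to ground = (-53.020, -70.360) + (0.000, 59.200) = (-53.020, -11.160) km/h.
Speed = |(-53.020, -11.160)| = 54.182 km/h.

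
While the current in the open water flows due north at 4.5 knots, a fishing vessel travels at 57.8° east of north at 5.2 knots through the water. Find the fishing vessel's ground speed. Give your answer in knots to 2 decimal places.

Taking east as x and north as y: velocity relative to the water = (4.400, 2.771) knots; the water relative to ground = (0.000, 4.500) knots.
Velocity relative to ground = (4.400, 2.771) + (0.000, 4.500) = (4.400, 7.271) knots.
Speed = |(4.400, 7.271)| = 8.499 knots.

8.50 knots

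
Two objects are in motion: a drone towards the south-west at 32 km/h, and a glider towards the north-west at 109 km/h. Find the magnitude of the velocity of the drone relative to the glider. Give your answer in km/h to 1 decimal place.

Taking east as x and north as y: drone velocity = (-22.627, -22.627) km/h; glider velocity = (-77.075, 77.075) km/h.
Velocity of drone relative to glider = (-22.627, -22.627) − (-77.075, 77.075) = (54.447, -99.702) km/h.
Magnitude = |(54.447, -99.702)| = 113.600 km/h.

113.6 km/h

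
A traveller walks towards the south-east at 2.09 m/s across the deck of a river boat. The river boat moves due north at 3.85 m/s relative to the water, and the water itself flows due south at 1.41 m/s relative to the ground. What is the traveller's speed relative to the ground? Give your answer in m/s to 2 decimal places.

In east/north components (m/s): traveller relative to river boat = (1.478, -1.478); river boat relative to water = (0.000, 3.850); water relative to ground = (0.000, -1.410).
Sum = (1.478, 0.962) m/s.
Speed = |(1.478, 0.962)| = 1.763 m/s.

1.76 m/s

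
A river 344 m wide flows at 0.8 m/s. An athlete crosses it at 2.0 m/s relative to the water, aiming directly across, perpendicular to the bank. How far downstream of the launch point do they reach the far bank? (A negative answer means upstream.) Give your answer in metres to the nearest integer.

Perpendicular speed = 2.000 m/s; crossing time = 344 / 2.000 = 172.000 s.
Net downstream speed = 0.800 m/s.
Drift = 0.800 × 172.000 = 137.600 m (downstream).

138 m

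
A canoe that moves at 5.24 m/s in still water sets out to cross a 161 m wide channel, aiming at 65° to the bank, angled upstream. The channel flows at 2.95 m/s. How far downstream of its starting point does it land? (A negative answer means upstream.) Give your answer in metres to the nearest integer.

25 m

Perpendicular speed = 4.749 m/s; crossing time = 161 / 4.749 = 33.901 s.
Net downstream speed = 0.735 m/s.
Drift = 0.735 × 33.901 = 24.934 m (downstream).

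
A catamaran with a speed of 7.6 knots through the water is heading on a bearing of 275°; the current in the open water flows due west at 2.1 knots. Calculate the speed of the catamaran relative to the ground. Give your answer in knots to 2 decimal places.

Taking east as x and north as y: velocity relative to the water = (-7.571, 0.662) knots; the water relative to ground = (-2.100, 0.000) knots.
Velocity relative to ground = (-7.571, 0.662) + (-2.100, 0.000) = (-9.671, 0.662) knots.
Speed = |(-9.671, 0.662)| = 9.694 knots.

9.69 knots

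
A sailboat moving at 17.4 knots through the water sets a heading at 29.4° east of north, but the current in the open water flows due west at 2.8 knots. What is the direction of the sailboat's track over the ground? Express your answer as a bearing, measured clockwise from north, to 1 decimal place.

020.7°

Taking east as x and north as y: velocity relative to the water = (8.542, 15.159) knots; the water relative to ground = (-2.800, 0.000) knots.
Velocity relative to ground = (8.542, 15.159) + (-2.800, 0.000) = (5.742, 15.159) knots.
Bearing = atan2(5.74, 15.16) = 20.74° clockwise from north.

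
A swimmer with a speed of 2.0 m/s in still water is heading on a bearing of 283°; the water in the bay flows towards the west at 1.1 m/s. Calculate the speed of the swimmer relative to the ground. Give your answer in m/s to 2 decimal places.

3.08 m/s

Taking east as x and north as y: velocity relative to the water = (-1.949, 0.450) m/s; the water relative to ground = (-1.100, 0.000) m/s.
Velocity relative to ground = (-1.949, 0.450) + (-1.100, 0.000) = (-3.049, 0.450) m/s.
Speed = |(-3.049, 0.450)| = 3.082 m/s.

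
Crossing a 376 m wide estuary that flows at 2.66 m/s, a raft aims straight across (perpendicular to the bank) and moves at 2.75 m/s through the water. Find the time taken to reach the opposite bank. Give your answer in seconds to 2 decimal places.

136.73 s

The component of the raft's velocity perpendicular to the bank is 2.75 m/s.
Only the cross-stream component determines the crossing time; the current contributes nothing perpendicular to the bank.
Time = 376 / 2.750 = 136.727 s.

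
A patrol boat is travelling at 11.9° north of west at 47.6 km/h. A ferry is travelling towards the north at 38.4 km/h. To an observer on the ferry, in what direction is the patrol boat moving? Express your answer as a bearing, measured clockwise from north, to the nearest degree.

238°

Taking east as x and north as y: patrol boat velocity = (-46.577, 9.815) km/h; ferry velocity = (0.000, 38.400) km/h.
Velocity of patrol boat relative to ferry = (-46.577, 9.815) − (0.000, 38.400) = (-46.577, -28.585) km/h.
Bearing = atan2(-46.58, -28.58) = 238.46° clockwise from north.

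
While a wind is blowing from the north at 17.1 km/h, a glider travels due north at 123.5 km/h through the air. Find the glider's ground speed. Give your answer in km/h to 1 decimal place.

106.4 km/h

Taking east as x and north as y: velocity relative to the air = (0.000, 123.500) km/h; the air relative to ground = (0.000, -17.100) km/h.
Velocity relative to ground = (0.000, 123.500) + (0.000, -17.100) = (0.000, 106.400) km/h.
Speed = |(0.000, 106.400)| = 106.400 km/h.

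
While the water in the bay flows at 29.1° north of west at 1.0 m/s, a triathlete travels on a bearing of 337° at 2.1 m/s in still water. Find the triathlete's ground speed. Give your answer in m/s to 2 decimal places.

Taking east as x and north as y: velocity relative to the water = (-0.821, 1.933) m/s; the water relative to ground = (-0.874, 0.486) m/s.
Velocity relative to ground = (-0.821, 1.933) + (-0.874, 0.486) = (-1.694, 2.419) m/s.
Speed = |(-1.694, 2.419)| = 2.954 m/s.

2.95 m/s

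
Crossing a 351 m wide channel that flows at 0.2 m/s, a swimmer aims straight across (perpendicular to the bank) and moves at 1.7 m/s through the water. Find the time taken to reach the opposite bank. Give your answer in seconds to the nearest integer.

206 s

The component of the swimmer's velocity perpendicular to the bank is 1.7 m/s.
The flow acts along the bank and has no component across it.
Time = 351 / 1.700 = 206.471 s.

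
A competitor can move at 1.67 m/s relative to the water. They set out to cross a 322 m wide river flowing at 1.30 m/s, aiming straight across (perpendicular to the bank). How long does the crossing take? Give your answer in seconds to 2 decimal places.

The component of the competitor's velocity perpendicular to the bank is 1.67 m/s.
The current is parallel to the bank, so it does not affect the crossing time.
Time = 322 / 1.670 = 192.814 s.

192.81 s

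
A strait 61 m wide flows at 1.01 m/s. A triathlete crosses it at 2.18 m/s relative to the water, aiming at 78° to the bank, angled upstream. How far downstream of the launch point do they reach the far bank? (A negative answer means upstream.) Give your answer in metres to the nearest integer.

Perpendicular speed = 2.132 m/s; crossing time = 61 / 2.132 = 28.607 s.
Net downstream speed = 0.557 m/s.
Drift = 0.557 × 28.607 = 15.927 m (downstream).

16 m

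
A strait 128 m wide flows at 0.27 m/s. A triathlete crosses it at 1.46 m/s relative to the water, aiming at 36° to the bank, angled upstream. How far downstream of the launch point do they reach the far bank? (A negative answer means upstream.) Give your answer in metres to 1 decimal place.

-135.9 m

Perpendicular speed = 0.858 m/s; crossing time = 128 / 0.858 = 149.155 s.
Net downstream speed = -0.911 m/s.
Drift = -0.911 × 149.155 = -135.905 m (upstream).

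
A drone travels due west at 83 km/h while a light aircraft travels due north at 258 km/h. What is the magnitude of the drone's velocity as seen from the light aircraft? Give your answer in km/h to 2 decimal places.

Taking east as x and north as y: drone velocity = (-83.000, 0.000) km/h; light aircraft velocity = (0.000, 258.000) km/h.
Velocity of drone relative to light aircraft = (-83.000, 0.000) − (0.000, 258.000) = (-83.000, -258.000) km/h.
Magnitude = |(-83.000, -258.000)| = 271.022 km/h.

271.02 km/h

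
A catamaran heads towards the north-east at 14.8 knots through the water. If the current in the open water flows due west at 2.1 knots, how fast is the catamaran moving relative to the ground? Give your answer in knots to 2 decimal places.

13.40 knots

Taking east as x and north as y: velocity relative to the water = (10.465, 10.465) knots; the water relative to ground = (-2.100, 0.000) knots.
Velocity relative to ground = (10.465, 10.465) + (-2.100, 0.000) = (8.365, 10.465) knots.
Speed = |(8.365, 10.465)| = 13.398 knots.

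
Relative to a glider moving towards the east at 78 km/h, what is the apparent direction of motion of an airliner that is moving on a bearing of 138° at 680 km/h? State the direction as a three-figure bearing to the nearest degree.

143°

Taking east as x and north as y: airliner velocity = (455.009, -505.338) km/h; glider velocity = (78.000, 0.000) km/h.
Velocity of airliner relative to glider = (455.009, -505.338) − (78.000, 0.000) = (377.009, -505.338) km/h.
Bearing = atan2(377.01, -505.34) = 143.28° clockwise from north.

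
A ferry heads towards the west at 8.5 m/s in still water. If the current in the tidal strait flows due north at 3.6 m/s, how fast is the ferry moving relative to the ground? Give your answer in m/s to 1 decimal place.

9.2 m/s

Taking east as x and north as y: velocity relative to the water = (-8.500, 0.000) m/s; the water relative to ground = (0.000, 3.600) m/s.
Velocity relative to ground = (-8.500, 0.000) + (0.000, 3.600) = (-8.500, 3.600) m/s.
Speed = |(-8.500, 3.600)| = 9.231 m/s.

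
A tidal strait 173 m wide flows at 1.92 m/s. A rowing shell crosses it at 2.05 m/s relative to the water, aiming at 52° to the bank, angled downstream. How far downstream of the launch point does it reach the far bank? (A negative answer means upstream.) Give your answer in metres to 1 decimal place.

340.8 m

Perpendicular speed = 1.615 m/s; crossing time = 173 / 1.615 = 107.093 s.
Net downstream speed = 3.182 m/s.
Drift = 3.182 × 107.093 = 340.781 m (downstream).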